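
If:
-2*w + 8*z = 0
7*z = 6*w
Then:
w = 0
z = 0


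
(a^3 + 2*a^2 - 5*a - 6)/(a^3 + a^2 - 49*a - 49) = (a^2 + a - 6)/(a^2 - 49)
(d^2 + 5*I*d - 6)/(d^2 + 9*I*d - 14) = (d + 3*I)/(d + 7*I)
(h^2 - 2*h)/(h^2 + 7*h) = (h - 2)/(h + 7)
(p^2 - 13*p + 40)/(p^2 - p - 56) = (p - 5)/(p + 7)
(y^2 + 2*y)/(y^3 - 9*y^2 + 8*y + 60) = y/(y^2 - 11*y + 30)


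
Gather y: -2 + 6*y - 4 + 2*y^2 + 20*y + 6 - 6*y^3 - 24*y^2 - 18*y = -6*y^3 - 22*y^2 + 8*y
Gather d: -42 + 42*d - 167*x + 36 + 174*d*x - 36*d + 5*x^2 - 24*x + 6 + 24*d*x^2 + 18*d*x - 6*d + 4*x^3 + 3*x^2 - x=d*(24*x^2 + 192*x) + 4*x^3 + 8*x^2 - 192*x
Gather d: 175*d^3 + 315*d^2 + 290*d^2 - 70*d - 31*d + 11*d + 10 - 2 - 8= 175*d^3 + 605*d^2 - 90*d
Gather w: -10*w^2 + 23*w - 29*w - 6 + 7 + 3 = -10*w^2 - 6*w + 4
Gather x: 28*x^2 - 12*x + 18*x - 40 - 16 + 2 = 28*x^2 + 6*x - 54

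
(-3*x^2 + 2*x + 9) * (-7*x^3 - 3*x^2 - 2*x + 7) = 21*x^5 - 5*x^4 - 63*x^3 - 52*x^2 - 4*x + 63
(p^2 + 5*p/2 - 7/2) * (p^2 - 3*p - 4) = p^4 - p^3/2 - 15*p^2 + p/2 + 14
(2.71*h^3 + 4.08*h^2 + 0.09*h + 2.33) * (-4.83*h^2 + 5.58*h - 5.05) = -13.0893*h^5 - 4.5846*h^4 + 8.6462*h^3 - 31.3557*h^2 + 12.5469*h - 11.7665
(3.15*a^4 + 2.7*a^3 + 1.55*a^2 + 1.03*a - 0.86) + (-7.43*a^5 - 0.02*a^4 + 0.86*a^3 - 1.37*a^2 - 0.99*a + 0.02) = -7.43*a^5 + 3.13*a^4 + 3.56*a^3 + 0.18*a^2 + 0.04*a - 0.84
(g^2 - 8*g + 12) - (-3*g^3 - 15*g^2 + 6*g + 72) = 3*g^3 + 16*g^2 - 14*g - 60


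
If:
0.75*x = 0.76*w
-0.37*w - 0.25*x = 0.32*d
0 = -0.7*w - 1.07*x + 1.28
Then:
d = -1.40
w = 0.72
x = 0.73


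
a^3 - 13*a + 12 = (a - 3)*(a - 1)*(a + 4)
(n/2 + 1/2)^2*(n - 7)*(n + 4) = n^4/4 - n^3/4 - 33*n^2/4 - 59*n/4 - 7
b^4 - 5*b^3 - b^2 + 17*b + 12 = (b - 4)*(b - 3)*(b + 1)^2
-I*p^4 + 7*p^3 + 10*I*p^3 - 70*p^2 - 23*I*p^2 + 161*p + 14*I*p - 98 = (p - 7)*(p - 2)*(p + 7*I)*(-I*p + I)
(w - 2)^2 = w^2 - 4*w + 4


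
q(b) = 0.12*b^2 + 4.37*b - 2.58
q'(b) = 0.24*b + 4.37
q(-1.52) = -8.95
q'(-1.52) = 4.01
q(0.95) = 1.68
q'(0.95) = 4.60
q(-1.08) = -7.16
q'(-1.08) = 4.11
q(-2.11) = -11.27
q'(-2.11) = 3.86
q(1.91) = 6.20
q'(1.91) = 4.83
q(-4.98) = -21.37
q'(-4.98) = 3.17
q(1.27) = 3.16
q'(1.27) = 4.67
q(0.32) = -1.17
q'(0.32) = 4.45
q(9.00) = 46.47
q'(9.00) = 6.53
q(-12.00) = -37.74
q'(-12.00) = 1.49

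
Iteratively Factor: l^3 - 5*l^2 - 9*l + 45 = (l + 3)*(l^2 - 8*l + 15) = (l - 3)*(l + 3)*(l - 5)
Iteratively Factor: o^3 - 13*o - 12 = (o - 4)*(o^2 + 4*o + 3) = (o - 4)*(o + 3)*(o + 1)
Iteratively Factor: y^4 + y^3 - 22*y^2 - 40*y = (y)*(y^3 + y^2 - 22*y - 40) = y*(y - 5)*(y^2 + 6*y + 8) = y*(y - 5)*(y + 4)*(y + 2)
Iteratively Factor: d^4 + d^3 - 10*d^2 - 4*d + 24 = (d - 2)*(d^3 + 3*d^2 - 4*d - 12) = (d - 2)*(d + 2)*(d^2 + d - 6) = (d - 2)*(d + 2)*(d + 3)*(d - 2)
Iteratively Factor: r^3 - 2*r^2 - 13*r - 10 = (r + 2)*(r^2 - 4*r - 5) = (r - 5)*(r + 2)*(r + 1)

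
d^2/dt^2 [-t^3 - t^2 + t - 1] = -6*t - 2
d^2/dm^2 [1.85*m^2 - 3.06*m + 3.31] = 3.70000000000000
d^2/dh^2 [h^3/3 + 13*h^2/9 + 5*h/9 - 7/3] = 2*h + 26/9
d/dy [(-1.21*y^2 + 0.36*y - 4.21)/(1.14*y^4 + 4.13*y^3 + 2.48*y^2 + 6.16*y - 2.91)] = (2.7588*y^5 + 3.7661*y^4 + 16.224*y^3 + 43.8155*y^2 + 27.9238*y + 24.886)/(1.2996*y^8 + 9.4164*y^7 + 22.7113*y^6 + 34.5296*y^5 + 50.3972*y^4 + 6.517*y^3 + 23.512*y^2 - 35.8512*y + 8.4681)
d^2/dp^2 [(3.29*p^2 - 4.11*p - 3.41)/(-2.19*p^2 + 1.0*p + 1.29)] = (25.013742*p^3 + 42.360732*p^2 + 24.859566*p + 4.533604)/(10.503459*p^6 - 14.3883*p^5 - 11.990907*p^4 + 15.9506*p^3 + 7.063137*p^2 - 4.9923*p - 2.146689)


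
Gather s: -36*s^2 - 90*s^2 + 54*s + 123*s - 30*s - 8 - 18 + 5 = -126*s^2 + 147*s - 21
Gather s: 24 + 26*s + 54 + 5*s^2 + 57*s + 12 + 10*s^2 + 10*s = 15*s^2 + 93*s + 90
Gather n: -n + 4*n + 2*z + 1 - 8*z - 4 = 3*n - 6*z - 3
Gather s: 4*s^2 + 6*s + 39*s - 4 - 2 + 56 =4*s^2 + 45*s + 50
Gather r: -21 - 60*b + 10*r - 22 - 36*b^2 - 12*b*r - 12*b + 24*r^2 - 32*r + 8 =-36*b^2 - 72*b + 24*r^2 + r*(-12*b - 22) - 35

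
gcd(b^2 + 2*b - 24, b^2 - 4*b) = b - 4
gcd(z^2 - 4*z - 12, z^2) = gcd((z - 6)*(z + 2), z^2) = 1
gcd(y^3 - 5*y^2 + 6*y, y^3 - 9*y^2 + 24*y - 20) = y - 2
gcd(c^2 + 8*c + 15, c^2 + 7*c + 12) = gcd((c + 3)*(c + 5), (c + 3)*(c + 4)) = c + 3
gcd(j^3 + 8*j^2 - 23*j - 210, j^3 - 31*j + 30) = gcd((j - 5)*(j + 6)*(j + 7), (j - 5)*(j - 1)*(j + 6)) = j^2 + j - 30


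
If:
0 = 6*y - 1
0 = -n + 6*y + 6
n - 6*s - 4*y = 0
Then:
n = 7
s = 19/18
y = 1/6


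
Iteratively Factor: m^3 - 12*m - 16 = (m + 2)*(m^2 - 2*m - 8) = (m - 4)*(m + 2)*(m + 2)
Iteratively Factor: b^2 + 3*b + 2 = (b + 1)*(b + 2)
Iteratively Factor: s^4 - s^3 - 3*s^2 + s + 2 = (s + 1)*(s^3 - 2*s^2 - s + 2) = (s - 2)*(s + 1)*(s^2 - 1) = (s - 2)*(s + 1)^2*(s - 1)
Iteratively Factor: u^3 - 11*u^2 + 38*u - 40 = (u - 5)*(u^2 - 6*u + 8) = (u - 5)*(u - 4)*(u - 2)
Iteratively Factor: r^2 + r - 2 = (r - 1)*(r + 2)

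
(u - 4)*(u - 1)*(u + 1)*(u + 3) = u^4 - u^3 - 13*u^2 + u + 12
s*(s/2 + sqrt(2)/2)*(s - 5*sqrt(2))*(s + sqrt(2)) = s^4/2 - 3*sqrt(2)*s^3/2 - 9*s^2 - 5*sqrt(2)*s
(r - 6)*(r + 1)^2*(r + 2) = r^4 - 2*r^3 - 19*r^2 - 28*r - 12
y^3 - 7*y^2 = y^2*(y - 7)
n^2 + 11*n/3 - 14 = (n - 7/3)*(n + 6)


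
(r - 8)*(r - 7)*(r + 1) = r^3 - 14*r^2 + 41*r + 56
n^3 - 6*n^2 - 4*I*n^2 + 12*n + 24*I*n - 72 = (n - 6)*(n - 6*I)*(n + 2*I)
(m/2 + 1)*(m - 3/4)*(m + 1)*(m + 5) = m^4/2 + 29*m^3/8 + 11*m^2/2 - 11*m/8 - 15/4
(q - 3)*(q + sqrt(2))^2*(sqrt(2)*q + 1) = sqrt(2)*q^4 - 3*sqrt(2)*q^3 + 5*q^3 - 15*q^2 + 4*sqrt(2)*q^2 - 12*sqrt(2)*q + 2*q - 6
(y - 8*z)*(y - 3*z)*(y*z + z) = y^3*z - 11*y^2*z^2 + y^2*z + 24*y*z^3 - 11*y*z^2 + 24*z^3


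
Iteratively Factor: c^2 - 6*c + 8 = (c - 2)*(c - 4)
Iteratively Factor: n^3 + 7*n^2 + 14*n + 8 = (n + 4)*(n^2 + 3*n + 2) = (n + 2)*(n + 4)*(n + 1)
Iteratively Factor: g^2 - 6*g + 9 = (g - 3)*(g - 3)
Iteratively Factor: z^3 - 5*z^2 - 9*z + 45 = (z - 5)*(z^2 - 9) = (z - 5)*(z - 3)*(z + 3)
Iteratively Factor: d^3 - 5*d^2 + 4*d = (d)*(d^2 - 5*d + 4) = d*(d - 1)*(d - 4)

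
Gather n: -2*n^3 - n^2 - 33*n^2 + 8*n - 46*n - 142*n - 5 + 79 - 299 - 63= -2*n^3 - 34*n^2 - 180*n - 288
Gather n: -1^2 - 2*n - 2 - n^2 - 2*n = -n^2 - 4*n - 3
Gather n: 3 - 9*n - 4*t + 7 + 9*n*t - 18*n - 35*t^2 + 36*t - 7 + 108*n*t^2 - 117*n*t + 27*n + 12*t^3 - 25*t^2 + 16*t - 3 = n*(108*t^2 - 108*t) + 12*t^3 - 60*t^2 + 48*t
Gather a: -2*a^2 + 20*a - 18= -2*a^2 + 20*a - 18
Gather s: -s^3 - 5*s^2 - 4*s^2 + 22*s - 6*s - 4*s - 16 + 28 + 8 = -s^3 - 9*s^2 + 12*s + 20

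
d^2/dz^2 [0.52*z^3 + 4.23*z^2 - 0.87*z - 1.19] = 3.12*z + 8.46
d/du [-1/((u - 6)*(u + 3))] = (2*u - 3)/((u - 6)^2*(u + 3)^2)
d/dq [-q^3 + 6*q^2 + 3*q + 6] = -3*q^2 + 12*q + 3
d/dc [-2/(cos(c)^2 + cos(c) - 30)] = -2*(2*cos(c) + 1)*sin(c)/(cos(c)^2 + cos(c) - 30)^2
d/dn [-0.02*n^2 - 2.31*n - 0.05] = -0.04*n - 2.31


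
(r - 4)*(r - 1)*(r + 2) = r^3 - 3*r^2 - 6*r + 8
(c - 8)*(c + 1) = c^2 - 7*c - 8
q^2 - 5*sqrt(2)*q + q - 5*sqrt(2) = (q + 1)*(q - 5*sqrt(2))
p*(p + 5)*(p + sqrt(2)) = p^3 + sqrt(2)*p^2 + 5*p^2 + 5*sqrt(2)*p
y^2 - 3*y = y*(y - 3)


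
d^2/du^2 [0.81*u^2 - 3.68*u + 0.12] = 1.62000000000000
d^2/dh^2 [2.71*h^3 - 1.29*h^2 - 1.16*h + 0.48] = 16.26*h - 2.58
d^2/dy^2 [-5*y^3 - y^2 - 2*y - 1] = -30*y - 2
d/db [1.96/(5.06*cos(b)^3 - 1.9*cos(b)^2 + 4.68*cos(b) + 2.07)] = (29.7528*cos(b)^2 - 7.448*cos(b) + 9.1728)*sin(b)/(5.06*cos(b)^3 - 1.9*cos(b)^2 + 4.68*cos(b) + 2.07)^2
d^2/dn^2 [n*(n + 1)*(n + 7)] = 6*n + 16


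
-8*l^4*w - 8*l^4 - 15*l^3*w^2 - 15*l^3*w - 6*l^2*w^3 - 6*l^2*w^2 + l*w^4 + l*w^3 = (-8*l + w)*(l + w)^2*(l*w + l)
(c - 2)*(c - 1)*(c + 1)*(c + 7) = c^4 + 5*c^3 - 15*c^2 - 5*c + 14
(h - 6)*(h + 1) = h^2 - 5*h - 6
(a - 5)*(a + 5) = a^2 - 25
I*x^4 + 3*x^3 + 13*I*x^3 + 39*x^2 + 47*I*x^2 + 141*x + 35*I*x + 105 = (x + 5)*(x + 7)*(x - 3*I)*(I*x + I)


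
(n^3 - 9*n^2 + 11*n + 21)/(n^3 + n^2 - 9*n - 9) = (n - 7)/(n + 3)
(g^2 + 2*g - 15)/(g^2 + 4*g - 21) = (g + 5)/(g + 7)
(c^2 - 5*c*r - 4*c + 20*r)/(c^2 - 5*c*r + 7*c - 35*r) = (c - 4)/(c + 7)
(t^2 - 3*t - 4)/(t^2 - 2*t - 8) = (t + 1)/(t + 2)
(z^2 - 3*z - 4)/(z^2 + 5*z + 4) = (z - 4)/(z + 4)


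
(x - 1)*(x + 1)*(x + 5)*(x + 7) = x^4 + 12*x^3 + 34*x^2 - 12*x - 35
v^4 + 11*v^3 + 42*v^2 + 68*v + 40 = (v + 2)^3*(v + 5)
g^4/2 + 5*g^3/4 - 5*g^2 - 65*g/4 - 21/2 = (g/2 + 1)*(g - 7/2)*(g + 1)*(g + 3)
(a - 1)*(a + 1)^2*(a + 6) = a^4 + 7*a^3 + 5*a^2 - 7*a - 6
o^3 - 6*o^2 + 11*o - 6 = (o - 3)*(o - 2)*(o - 1)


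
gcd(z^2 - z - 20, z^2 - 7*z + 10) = z - 5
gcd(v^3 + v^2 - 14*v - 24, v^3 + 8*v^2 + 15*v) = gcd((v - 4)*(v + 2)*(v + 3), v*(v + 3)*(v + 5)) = v + 3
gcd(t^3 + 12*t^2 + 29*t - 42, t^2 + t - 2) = t - 1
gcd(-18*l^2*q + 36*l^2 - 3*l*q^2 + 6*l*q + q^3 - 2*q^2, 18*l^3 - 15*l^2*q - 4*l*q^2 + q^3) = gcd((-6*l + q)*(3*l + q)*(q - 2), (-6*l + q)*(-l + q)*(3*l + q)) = -18*l^2 - 3*l*q + q^2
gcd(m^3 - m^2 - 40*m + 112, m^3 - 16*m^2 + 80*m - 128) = m^2 - 8*m + 16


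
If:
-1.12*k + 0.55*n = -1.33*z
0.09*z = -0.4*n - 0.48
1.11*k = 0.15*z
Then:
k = 0.08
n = -1.34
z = 0.63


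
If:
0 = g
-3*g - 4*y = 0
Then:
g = 0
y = 0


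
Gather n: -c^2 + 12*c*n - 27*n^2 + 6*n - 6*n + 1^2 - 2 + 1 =-c^2 + 12*c*n - 27*n^2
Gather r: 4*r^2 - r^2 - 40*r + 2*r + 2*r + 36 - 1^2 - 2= 3*r^2 - 36*r + 33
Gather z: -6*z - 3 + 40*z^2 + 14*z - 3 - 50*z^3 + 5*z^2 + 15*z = -50*z^3 + 45*z^2 + 23*z - 6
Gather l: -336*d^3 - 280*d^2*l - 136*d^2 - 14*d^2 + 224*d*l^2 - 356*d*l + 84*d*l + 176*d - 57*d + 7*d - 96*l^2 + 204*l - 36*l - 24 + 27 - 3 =-336*d^3 - 150*d^2 + 126*d + l^2*(224*d - 96) + l*(-280*d^2 - 272*d + 168)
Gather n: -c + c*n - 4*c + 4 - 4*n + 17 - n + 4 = -5*c + n*(c - 5) + 25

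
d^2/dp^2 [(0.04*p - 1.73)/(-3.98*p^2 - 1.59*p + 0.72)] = (-(0.04*p - 1.73)*(7.96*p + 1.59)*(15.92*p + 3.18) + (0.9552*p - 13.6436)*(3.98*p^2 + 1.59*p - 0.72))/(3.98*p^2 + 1.59*p - 0.72)^3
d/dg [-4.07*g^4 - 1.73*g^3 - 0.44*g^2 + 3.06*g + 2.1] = -16.28*g^3 - 5.19*g^2 - 0.88*g + 3.06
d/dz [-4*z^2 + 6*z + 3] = 6 - 8*z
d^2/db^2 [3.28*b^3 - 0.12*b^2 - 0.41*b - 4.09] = 19.68*b - 0.24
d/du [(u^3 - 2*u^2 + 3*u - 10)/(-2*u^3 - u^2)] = (-5*u^3 + 12*u^2 - 57*u - 20)/(u^3*(4*u^2 + 4*u + 1))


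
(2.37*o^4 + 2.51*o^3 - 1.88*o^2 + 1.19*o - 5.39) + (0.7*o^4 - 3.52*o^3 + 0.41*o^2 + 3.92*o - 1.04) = 3.07*o^4 - 1.01*o^3 - 1.47*o^2 + 5.11*o - 6.43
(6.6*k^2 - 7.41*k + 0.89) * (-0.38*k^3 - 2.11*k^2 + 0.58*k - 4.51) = -2.508*k^5 - 11.1102*k^4 + 19.1249*k^3 - 35.9417*k^2 + 33.9353*k - 4.0139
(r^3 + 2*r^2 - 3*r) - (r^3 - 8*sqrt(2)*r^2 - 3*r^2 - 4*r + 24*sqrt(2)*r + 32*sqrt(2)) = 5*r^2 + 8*sqrt(2)*r^2 - 24*sqrt(2)*r + r - 32*sqrt(2)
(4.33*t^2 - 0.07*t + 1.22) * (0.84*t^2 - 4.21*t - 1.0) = 3.6372*t^4 - 18.2881*t^3 - 3.0105*t^2 - 5.0662*t - 1.22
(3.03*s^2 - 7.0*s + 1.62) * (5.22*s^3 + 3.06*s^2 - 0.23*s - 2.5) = 15.8166*s^5 - 27.2682*s^4 - 13.6605*s^3 - 1.0078*s^2 + 17.1274*s - 4.05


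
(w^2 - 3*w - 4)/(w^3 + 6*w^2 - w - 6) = (w - 4)/(w^2 + 5*w - 6)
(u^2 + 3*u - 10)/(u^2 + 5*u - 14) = (u + 5)/(u + 7)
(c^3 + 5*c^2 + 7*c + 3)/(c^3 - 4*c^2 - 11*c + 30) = (c^2 + 2*c + 1)/(c^2 - 7*c + 10)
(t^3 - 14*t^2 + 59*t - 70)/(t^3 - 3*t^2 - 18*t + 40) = (t - 7)/(t + 4)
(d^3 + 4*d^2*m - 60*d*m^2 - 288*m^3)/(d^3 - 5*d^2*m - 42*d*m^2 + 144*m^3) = (d + 6*m)/(d - 3*m)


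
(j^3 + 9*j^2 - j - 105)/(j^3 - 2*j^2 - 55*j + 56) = (j^2 + 2*j - 15)/(j^2 - 9*j + 8)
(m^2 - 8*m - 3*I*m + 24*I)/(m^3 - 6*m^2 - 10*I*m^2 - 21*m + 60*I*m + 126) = (m - 8)/(m^2 - m*(6 + 7*I) + 42*I)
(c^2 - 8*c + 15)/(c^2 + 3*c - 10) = (c^2 - 8*c + 15)/(c^2 + 3*c - 10)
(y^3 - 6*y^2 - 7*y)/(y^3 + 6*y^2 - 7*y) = (y^2 - 6*y - 7)/(y^2 + 6*y - 7)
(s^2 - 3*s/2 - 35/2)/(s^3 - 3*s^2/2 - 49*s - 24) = (-2*s^2 + 3*s + 35)/(-2*s^3 + 3*s^2 + 98*s + 48)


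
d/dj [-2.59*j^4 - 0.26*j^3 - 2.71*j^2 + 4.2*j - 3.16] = -10.36*j^3 - 0.78*j^2 - 5.42*j + 4.2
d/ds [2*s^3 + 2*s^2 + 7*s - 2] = 6*s^2 + 4*s + 7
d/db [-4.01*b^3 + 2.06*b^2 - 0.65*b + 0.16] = -12.03*b^2 + 4.12*b - 0.65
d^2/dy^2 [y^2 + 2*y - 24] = 2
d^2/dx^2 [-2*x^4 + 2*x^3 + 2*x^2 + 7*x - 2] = -24*x^2 + 12*x + 4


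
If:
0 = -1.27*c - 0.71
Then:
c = -0.56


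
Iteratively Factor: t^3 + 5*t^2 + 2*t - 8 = (t + 2)*(t^2 + 3*t - 4) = (t - 1)*(t + 2)*(t + 4)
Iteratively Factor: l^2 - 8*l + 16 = (l - 4)*(l - 4)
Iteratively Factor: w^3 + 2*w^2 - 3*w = (w + 3)*(w^2 - w) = (w - 1)*(w + 3)*(w)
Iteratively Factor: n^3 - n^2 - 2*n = (n)*(n^2 - n - 2) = n*(n - 2)*(n + 1)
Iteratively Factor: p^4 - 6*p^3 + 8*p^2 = (p)*(p^3 - 6*p^2 + 8*p) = p*(p - 2)*(p^2 - 4*p) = p^2*(p - 2)*(p - 4)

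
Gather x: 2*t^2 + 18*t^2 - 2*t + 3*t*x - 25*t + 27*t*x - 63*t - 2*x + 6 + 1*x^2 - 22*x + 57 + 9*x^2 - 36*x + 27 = 20*t^2 - 90*t + 10*x^2 + x*(30*t - 60) + 90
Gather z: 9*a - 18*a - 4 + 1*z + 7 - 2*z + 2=-9*a - z + 5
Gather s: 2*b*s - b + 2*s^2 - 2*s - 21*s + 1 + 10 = -b + 2*s^2 + s*(2*b - 23) + 11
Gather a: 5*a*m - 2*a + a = a*(5*m - 1)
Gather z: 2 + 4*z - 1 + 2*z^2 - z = 2*z^2 + 3*z + 1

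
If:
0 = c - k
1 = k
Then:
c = 1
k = 1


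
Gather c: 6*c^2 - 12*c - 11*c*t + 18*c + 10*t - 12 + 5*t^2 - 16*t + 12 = 6*c^2 + c*(6 - 11*t) + 5*t^2 - 6*t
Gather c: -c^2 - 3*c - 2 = -c^2 - 3*c - 2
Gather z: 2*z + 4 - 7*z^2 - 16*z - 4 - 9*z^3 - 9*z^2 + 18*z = -9*z^3 - 16*z^2 + 4*z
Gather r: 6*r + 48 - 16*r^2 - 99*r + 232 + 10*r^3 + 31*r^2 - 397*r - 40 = 10*r^3 + 15*r^2 - 490*r + 240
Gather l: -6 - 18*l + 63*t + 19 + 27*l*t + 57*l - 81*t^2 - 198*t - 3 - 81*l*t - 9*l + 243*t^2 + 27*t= l*(30 - 54*t) + 162*t^2 - 108*t + 10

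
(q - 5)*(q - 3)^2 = q^3 - 11*q^2 + 39*q - 45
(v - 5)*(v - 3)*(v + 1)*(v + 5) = v^4 - 2*v^3 - 28*v^2 + 50*v + 75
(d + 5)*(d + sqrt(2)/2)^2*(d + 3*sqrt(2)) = d^4 + 5*d^3 + 4*sqrt(2)*d^3 + 13*d^2/2 + 20*sqrt(2)*d^2 + 3*sqrt(2)*d/2 + 65*d/2 + 15*sqrt(2)/2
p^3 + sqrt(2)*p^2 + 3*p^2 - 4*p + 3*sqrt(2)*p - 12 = (p + 3)*(p - sqrt(2))*(p + 2*sqrt(2))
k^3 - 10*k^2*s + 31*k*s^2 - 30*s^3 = (k - 5*s)*(k - 3*s)*(k - 2*s)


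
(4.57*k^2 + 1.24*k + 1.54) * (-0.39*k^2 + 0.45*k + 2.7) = -1.7823*k^4 + 1.5729*k^3 + 12.2964*k^2 + 4.041*k + 4.158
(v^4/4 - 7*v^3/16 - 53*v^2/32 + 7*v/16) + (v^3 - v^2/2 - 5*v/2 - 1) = v^4/4 + 9*v^3/16 - 69*v^2/32 - 33*v/16 - 1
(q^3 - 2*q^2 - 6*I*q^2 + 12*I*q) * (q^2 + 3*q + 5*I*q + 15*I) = q^5 + q^4 - I*q^4 + 24*q^3 - I*q^3 + 30*q^2 + 6*I*q^2 - 180*q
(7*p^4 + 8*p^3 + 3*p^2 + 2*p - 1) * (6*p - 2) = 42*p^5 + 34*p^4 + 2*p^3 + 6*p^2 - 10*p + 2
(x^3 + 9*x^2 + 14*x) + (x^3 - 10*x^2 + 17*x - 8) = 2*x^3 - x^2 + 31*x - 8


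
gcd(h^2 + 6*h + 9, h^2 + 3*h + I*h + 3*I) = h + 3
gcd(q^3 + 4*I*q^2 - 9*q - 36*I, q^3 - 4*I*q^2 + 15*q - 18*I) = 1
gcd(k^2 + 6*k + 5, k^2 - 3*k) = 1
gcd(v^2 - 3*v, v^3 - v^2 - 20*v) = v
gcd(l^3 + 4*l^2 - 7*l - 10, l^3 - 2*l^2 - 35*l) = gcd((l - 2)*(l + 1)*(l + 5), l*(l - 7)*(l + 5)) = l + 5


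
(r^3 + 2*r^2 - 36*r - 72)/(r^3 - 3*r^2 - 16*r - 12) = (r + 6)/(r + 1)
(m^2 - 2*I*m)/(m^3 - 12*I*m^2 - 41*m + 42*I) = m/(m^2 - 10*I*m - 21)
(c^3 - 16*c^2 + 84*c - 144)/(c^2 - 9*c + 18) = (c^2 - 10*c + 24)/(c - 3)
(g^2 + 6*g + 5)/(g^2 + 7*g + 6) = (g + 5)/(g + 6)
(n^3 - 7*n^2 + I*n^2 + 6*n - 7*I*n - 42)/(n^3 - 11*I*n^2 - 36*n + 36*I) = (n^2 + n*(-7 + 3*I) - 21*I)/(n^2 - 9*I*n - 18)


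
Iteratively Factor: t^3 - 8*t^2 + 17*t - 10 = (t - 2)*(t^2 - 6*t + 5) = (t - 2)*(t - 1)*(t - 5)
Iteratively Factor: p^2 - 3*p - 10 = (p - 5)*(p + 2)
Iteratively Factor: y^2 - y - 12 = (y + 3)*(y - 4)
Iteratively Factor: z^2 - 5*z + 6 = (z - 2)*(z - 3)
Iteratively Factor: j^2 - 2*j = (j - 2)*(j)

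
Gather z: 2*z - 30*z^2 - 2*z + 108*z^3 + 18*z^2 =108*z^3 - 12*z^2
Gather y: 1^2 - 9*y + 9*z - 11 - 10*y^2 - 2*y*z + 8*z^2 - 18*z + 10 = -10*y^2 + y*(-2*z - 9) + 8*z^2 - 9*z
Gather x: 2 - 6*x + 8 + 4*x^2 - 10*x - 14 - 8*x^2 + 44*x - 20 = -4*x^2 + 28*x - 24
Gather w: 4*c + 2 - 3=4*c - 1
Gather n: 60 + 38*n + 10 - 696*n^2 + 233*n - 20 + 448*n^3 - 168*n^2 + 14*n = 448*n^3 - 864*n^2 + 285*n + 50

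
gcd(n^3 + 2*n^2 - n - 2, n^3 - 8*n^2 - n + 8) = n^2 - 1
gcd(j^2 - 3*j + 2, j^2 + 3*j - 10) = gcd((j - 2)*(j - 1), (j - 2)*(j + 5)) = j - 2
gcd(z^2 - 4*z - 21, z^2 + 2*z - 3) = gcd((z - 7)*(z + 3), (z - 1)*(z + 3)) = z + 3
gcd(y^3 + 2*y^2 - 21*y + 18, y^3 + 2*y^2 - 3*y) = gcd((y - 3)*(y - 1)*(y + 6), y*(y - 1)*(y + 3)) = y - 1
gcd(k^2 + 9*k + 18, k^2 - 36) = k + 6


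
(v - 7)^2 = v^2 - 14*v + 49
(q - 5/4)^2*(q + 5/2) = q^3 - 75*q/16 + 125/32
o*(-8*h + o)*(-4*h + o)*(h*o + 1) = 32*h^3*o^2 - 12*h^2*o^3 + 32*h^2*o + h*o^4 - 12*h*o^2 + o^3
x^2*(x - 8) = x^3 - 8*x^2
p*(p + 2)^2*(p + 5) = p^4 + 9*p^3 + 24*p^2 + 20*p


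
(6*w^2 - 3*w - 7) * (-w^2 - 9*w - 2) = -6*w^4 - 51*w^3 + 22*w^2 + 69*w + 14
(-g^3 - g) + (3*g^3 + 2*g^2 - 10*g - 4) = 2*g^3 + 2*g^2 - 11*g - 4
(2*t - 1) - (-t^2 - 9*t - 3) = t^2 + 11*t + 2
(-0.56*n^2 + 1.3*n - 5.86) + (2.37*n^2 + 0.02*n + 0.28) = 1.81*n^2 + 1.32*n - 5.58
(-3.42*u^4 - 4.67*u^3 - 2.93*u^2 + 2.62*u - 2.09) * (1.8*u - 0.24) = -6.156*u^5 - 7.5852*u^4 - 4.1532*u^3 + 5.4192*u^2 - 4.3908*u + 0.5016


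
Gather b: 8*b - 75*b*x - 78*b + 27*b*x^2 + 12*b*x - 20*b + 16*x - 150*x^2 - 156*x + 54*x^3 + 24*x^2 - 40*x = b*(27*x^2 - 63*x - 90) + 54*x^3 - 126*x^2 - 180*x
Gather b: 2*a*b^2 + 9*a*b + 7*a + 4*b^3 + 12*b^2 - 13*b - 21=7*a + 4*b^3 + b^2*(2*a + 12) + b*(9*a - 13) - 21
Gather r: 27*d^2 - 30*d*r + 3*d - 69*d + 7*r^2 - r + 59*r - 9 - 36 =27*d^2 - 66*d + 7*r^2 + r*(58 - 30*d) - 45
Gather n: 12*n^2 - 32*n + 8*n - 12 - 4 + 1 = 12*n^2 - 24*n - 15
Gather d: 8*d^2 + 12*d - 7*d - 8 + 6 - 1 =8*d^2 + 5*d - 3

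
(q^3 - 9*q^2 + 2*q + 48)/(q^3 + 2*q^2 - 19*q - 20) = (q^3 - 9*q^2 + 2*q + 48)/(q^3 + 2*q^2 - 19*q - 20)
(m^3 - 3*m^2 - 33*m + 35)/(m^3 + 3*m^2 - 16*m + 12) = (m^2 - 2*m - 35)/(m^2 + 4*m - 12)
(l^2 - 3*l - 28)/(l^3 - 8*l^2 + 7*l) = (l + 4)/(l*(l - 1))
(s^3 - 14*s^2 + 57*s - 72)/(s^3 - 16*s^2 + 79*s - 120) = (s - 3)/(s - 5)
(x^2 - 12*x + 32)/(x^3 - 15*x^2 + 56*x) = (x - 4)/(x*(x - 7))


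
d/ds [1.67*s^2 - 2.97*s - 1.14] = 3.34*s - 2.97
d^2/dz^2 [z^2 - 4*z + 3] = 2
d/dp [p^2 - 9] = 2*p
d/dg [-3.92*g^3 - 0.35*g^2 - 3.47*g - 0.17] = -11.76*g^2 - 0.7*g - 3.47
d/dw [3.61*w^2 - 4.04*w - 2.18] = 7.22*w - 4.04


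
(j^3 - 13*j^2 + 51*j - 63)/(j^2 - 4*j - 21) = (j^2 - 6*j + 9)/(j + 3)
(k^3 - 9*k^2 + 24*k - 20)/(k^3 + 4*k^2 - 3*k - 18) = (k^2 - 7*k + 10)/(k^2 + 6*k + 9)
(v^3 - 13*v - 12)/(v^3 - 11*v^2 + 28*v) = (v^2 + 4*v + 3)/(v*(v - 7))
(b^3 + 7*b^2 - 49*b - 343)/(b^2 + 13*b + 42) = (b^2 - 49)/(b + 6)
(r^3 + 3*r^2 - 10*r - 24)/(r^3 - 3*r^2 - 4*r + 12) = (r + 4)/(r - 2)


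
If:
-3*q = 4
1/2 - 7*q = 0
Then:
No Solution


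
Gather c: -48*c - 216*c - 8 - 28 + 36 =-264*c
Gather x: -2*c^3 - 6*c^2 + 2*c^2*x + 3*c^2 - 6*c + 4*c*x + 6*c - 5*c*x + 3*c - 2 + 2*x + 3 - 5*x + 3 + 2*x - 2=-2*c^3 - 3*c^2 + 3*c + x*(2*c^2 - c - 1) + 2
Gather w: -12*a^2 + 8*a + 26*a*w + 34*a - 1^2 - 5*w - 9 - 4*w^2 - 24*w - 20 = -12*a^2 + 42*a - 4*w^2 + w*(26*a - 29) - 30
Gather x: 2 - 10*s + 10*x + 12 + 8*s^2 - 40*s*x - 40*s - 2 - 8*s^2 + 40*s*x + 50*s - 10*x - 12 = 0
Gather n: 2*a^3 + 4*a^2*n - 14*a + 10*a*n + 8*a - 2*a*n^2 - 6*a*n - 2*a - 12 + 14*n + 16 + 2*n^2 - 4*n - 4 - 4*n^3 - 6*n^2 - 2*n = 2*a^3 - 8*a - 4*n^3 + n^2*(-2*a - 4) + n*(4*a^2 + 4*a + 8)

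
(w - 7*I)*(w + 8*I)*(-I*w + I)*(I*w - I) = w^4 - 2*w^3 + I*w^3 + 57*w^2 - 2*I*w^2 - 112*w + I*w + 56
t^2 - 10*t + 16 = (t - 8)*(t - 2)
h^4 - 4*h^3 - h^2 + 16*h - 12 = (h - 3)*(h - 2)*(h - 1)*(h + 2)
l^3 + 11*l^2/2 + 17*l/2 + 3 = (l + 1/2)*(l + 2)*(l + 3)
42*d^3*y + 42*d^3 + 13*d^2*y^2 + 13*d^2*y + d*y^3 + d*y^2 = (6*d + y)*(7*d + y)*(d*y + d)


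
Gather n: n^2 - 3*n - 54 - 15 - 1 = n^2 - 3*n - 70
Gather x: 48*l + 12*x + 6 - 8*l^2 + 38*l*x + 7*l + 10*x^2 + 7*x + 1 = -8*l^2 + 55*l + 10*x^2 + x*(38*l + 19) + 7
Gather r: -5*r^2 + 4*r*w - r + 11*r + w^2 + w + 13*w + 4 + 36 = -5*r^2 + r*(4*w + 10) + w^2 + 14*w + 40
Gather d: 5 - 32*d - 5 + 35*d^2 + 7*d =35*d^2 - 25*d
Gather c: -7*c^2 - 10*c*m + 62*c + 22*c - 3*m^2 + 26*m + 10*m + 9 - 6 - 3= -7*c^2 + c*(84 - 10*m) - 3*m^2 + 36*m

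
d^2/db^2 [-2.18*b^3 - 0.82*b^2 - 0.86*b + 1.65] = -13.08*b - 1.64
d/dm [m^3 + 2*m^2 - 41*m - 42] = 3*m^2 + 4*m - 41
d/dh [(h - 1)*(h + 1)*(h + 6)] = 3*h^2 + 12*h - 1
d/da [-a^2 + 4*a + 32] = 4 - 2*a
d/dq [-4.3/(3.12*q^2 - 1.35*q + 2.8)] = (26.832*q - 5.805)/(3.12*q^2 - 1.35*q + 2.8)^2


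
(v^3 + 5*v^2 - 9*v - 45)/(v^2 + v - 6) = (v^2 + 2*v - 15)/(v - 2)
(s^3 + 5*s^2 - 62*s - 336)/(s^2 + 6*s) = s - 1 - 56/s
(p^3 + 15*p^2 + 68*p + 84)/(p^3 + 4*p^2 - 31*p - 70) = (p + 6)/(p - 5)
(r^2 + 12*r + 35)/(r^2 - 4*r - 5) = (r^2 + 12*r + 35)/(r^2 - 4*r - 5)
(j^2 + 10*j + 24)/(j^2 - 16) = (j + 6)/(j - 4)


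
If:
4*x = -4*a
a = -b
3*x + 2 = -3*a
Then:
No Solution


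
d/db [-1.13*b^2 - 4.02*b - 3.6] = -2.26*b - 4.02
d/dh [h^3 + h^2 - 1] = h*(3*h + 2)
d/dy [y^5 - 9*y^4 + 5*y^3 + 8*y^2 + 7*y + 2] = 5*y^4 - 36*y^3 + 15*y^2 + 16*y + 7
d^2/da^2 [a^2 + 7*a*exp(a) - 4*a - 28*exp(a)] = 7*a*exp(a) - 14*exp(a) + 2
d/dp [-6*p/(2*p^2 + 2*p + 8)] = 3*(p^2 - 4)/(p^4 + 2*p^3 + 9*p^2 + 8*p + 16)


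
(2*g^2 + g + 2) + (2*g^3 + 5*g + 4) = 2*g^3 + 2*g^2 + 6*g + 6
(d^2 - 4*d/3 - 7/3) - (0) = d^2 - 4*d/3 - 7/3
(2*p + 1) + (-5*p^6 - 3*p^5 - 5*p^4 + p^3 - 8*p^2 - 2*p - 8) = -5*p^6 - 3*p^5 - 5*p^4 + p^3 - 8*p^2 - 7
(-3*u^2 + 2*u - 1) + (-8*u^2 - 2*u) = -11*u^2 - 1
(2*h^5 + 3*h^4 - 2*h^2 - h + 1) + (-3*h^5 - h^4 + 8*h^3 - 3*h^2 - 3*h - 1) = -h^5 + 2*h^4 + 8*h^3 - 5*h^2 - 4*h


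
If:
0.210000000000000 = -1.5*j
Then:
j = -0.14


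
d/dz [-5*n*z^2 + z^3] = z*(-10*n + 3*z)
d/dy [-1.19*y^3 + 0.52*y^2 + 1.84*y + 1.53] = -3.57*y^2 + 1.04*y + 1.84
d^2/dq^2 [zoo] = 0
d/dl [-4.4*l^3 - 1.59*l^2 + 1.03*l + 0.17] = -13.2*l^2 - 3.18*l + 1.03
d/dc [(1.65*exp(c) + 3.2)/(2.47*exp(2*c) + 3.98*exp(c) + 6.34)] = (-(1.65*exp(c) + 3.2)*(4.94*exp(c) + 3.98) + 4.0755*exp(2*c) + 6.567*exp(c) + 10.461)*exp(c)/(2.47*exp(2*c) + 3.98*exp(c) + 6.34)^2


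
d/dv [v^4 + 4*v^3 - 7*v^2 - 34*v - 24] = 4*v^3 + 12*v^2 - 14*v - 34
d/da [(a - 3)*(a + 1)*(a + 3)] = 3*a^2 + 2*a - 9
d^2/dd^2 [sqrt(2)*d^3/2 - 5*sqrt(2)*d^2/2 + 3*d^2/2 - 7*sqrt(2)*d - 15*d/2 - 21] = 3*sqrt(2)*d - 5*sqrt(2) + 3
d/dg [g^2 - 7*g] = 2*g - 7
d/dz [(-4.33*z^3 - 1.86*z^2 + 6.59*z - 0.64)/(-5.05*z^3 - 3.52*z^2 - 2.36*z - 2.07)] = (5.8486*z^4 + 86.9966*z^3 + 44.7797*z^2 + 3.1948*z - 15.1517)/(25.5025*z^6 + 35.552*z^5 + 36.2264*z^4 + 37.5214*z^3 + 20.1424*z^2 + 9.7704*z + 4.2849)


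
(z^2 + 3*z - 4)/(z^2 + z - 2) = (z + 4)/(z + 2)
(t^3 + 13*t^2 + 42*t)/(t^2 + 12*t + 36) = t*(t + 7)/(t + 6)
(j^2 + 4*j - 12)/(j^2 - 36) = (j - 2)/(j - 6)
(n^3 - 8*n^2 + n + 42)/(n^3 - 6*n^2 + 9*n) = (n^2 - 5*n - 14)/(n*(n - 3))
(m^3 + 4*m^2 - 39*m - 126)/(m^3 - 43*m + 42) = (m + 3)/(m - 1)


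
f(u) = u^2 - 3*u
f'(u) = 2*u - 3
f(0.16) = -0.45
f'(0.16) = -2.68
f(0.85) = -1.83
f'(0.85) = -1.30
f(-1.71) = 8.05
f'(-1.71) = -6.42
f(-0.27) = 0.88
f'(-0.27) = -3.54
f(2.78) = -0.61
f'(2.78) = 2.56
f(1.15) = -2.13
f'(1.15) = -0.70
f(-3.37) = 21.47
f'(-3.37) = -9.74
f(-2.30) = 12.19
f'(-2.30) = -7.60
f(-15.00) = 270.00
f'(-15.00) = -33.00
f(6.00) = 18.00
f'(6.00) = 9.00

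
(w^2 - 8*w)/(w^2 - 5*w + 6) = w*(w - 8)/(w^2 - 5*w + 6)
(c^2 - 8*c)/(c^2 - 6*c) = (c - 8)/(c - 6)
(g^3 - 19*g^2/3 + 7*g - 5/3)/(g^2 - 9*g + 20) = (3*g^2 - 4*g + 1)/(3*(g - 4))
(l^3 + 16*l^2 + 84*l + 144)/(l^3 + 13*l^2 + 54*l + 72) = (l + 6)/(l + 3)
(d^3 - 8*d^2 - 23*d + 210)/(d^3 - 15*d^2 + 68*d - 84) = (d + 5)/(d - 2)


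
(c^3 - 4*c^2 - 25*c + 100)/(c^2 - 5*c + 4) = (c^2 - 25)/(c - 1)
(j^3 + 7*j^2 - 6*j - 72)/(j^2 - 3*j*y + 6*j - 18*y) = (-j^2 - j + 12)/(-j + 3*y)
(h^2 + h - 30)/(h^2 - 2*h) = (h^2 + h - 30)/(h*(h - 2))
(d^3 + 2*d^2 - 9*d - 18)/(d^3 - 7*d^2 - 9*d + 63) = (d + 2)/(d - 7)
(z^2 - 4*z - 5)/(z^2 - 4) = (z^2 - 4*z - 5)/(z^2 - 4)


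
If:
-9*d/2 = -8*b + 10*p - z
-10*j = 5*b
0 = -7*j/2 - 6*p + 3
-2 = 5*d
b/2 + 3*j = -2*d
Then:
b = -4/5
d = -2/5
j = 2/5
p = 4/15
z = 109/15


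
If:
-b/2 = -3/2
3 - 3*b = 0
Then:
No Solution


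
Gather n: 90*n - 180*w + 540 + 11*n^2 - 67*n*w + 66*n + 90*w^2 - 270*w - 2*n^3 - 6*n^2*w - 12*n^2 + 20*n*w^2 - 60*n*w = -2*n^3 + n^2*(-6*w - 1) + n*(20*w^2 - 127*w + 156) + 90*w^2 - 450*w + 540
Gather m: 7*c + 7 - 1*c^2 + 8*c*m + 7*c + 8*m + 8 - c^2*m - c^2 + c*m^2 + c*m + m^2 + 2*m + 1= -2*c^2 + 14*c + m^2*(c + 1) + m*(-c^2 + 9*c + 10) + 16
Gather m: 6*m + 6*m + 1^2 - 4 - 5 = 12*m - 8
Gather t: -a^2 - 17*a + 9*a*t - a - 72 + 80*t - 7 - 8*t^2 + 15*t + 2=-a^2 - 18*a - 8*t^2 + t*(9*a + 95) - 77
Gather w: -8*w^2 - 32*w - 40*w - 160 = -8*w^2 - 72*w - 160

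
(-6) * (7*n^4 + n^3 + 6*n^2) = -42*n^4 - 6*n^3 - 36*n^2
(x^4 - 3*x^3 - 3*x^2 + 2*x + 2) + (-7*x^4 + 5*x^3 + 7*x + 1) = -6*x^4 + 2*x^3 - 3*x^2 + 9*x + 3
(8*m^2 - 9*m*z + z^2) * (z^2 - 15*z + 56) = 8*m^2*z^2 - 120*m^2*z + 448*m^2 - 9*m*z^3 + 135*m*z^2 - 504*m*z + z^4 - 15*z^3 + 56*z^2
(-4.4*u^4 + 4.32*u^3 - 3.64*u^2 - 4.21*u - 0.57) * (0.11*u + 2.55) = -0.484*u^5 - 10.7448*u^4 + 10.6156*u^3 - 9.7451*u^2 - 10.7982*u - 1.4535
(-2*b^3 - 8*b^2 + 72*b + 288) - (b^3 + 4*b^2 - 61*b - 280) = -3*b^3 - 12*b^2 + 133*b + 568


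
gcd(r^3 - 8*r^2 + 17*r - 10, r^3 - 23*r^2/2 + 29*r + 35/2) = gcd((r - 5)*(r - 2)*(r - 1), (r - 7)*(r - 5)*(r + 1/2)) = r - 5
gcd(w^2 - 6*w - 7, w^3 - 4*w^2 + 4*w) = 1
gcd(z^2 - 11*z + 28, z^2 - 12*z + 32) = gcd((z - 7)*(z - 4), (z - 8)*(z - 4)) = z - 4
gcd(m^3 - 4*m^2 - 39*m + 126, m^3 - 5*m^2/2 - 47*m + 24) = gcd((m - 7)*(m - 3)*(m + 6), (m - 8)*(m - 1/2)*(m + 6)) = m + 6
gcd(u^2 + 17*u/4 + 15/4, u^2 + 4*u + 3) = u + 3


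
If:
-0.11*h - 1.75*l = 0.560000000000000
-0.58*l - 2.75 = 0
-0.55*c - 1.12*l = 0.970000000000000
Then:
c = 7.89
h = 70.34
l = -4.74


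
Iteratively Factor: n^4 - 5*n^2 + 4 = (n - 1)*(n^3 + n^2 - 4*n - 4) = (n - 1)*(n + 2)*(n^2 - n - 2) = (n - 1)*(n + 1)*(n + 2)*(n - 2)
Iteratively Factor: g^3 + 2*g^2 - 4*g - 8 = (g - 2)*(g^2 + 4*g + 4) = (g - 2)*(g + 2)*(g + 2)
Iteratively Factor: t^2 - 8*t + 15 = (t - 5)*(t - 3)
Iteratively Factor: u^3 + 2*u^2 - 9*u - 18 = (u + 2)*(u^2 - 9) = (u + 2)*(u + 3)*(u - 3)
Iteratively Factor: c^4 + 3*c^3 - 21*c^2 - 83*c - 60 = (c + 4)*(c^3 - c^2 - 17*c - 15) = (c + 3)*(c + 4)*(c^2 - 4*c - 5) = (c + 1)*(c + 3)*(c + 4)*(c - 5)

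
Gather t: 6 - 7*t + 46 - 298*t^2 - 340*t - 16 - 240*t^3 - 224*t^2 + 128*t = -240*t^3 - 522*t^2 - 219*t + 36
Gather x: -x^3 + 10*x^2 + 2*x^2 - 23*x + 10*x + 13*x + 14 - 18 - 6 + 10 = -x^3 + 12*x^2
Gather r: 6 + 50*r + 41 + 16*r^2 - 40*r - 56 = 16*r^2 + 10*r - 9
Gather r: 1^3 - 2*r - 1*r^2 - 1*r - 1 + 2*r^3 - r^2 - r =2*r^3 - 2*r^2 - 4*r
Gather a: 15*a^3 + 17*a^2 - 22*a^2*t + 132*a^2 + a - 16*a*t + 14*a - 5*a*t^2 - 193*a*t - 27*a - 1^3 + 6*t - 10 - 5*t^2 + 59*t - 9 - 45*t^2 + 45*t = 15*a^3 + a^2*(149 - 22*t) + a*(-5*t^2 - 209*t - 12) - 50*t^2 + 110*t - 20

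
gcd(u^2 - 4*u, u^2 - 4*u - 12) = 1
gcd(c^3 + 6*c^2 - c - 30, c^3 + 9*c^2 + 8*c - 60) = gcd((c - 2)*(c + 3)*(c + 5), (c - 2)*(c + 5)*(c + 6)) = c^2 + 3*c - 10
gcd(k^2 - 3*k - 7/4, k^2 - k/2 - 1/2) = k + 1/2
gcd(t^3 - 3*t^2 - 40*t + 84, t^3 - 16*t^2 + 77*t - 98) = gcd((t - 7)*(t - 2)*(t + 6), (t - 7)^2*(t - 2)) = t^2 - 9*t + 14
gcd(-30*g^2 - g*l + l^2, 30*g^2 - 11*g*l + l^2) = 6*g - l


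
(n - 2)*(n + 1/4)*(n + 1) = n^3 - 3*n^2/4 - 9*n/4 - 1/2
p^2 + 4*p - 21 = (p - 3)*(p + 7)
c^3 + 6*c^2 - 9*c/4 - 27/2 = (c - 3/2)*(c + 3/2)*(c + 6)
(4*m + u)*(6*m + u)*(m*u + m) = 24*m^3*u + 24*m^3 + 10*m^2*u^2 + 10*m^2*u + m*u^3 + m*u^2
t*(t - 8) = t^2 - 8*t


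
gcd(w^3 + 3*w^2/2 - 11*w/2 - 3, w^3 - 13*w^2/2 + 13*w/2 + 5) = w^2 - 3*w/2 - 1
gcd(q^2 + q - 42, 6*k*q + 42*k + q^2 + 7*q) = q + 7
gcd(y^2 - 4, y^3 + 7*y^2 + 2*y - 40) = y - 2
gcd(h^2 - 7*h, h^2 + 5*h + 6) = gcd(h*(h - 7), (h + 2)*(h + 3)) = 1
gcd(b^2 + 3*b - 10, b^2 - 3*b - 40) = b + 5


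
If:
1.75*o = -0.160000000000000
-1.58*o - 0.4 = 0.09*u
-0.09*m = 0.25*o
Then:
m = 0.25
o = -0.09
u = -2.84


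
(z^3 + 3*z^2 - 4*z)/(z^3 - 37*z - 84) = z*(z - 1)/(z^2 - 4*z - 21)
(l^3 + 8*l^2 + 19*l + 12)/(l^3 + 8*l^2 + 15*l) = (l^2 + 5*l + 4)/(l*(l + 5))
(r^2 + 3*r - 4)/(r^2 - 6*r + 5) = (r + 4)/(r - 5)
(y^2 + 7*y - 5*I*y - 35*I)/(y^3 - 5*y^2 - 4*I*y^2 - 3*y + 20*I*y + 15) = (y^2 + y*(7 - 5*I) - 35*I)/(y^3 - y^2*(5 + 4*I) + y*(-3 + 20*I) + 15)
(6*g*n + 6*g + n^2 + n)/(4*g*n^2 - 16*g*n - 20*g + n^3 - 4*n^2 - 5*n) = (6*g + n)/(4*g*n - 20*g + n^2 - 5*n)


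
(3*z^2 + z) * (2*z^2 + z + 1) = 6*z^4 + 5*z^3 + 4*z^2 + z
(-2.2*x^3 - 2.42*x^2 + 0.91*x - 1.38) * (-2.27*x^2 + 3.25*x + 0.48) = 4.994*x^5 - 1.6566*x^4 - 10.9867*x^3 + 4.9285*x^2 - 4.0482*x - 0.6624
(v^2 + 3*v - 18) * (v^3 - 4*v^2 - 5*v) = v^5 - v^4 - 35*v^3 + 57*v^2 + 90*v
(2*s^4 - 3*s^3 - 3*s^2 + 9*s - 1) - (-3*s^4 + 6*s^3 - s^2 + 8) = 5*s^4 - 9*s^3 - 2*s^2 + 9*s - 9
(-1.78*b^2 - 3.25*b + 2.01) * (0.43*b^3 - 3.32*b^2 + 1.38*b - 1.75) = -0.7654*b^5 + 4.5121*b^4 + 9.1979*b^3 - 8.0432*b^2 + 8.4613*b - 3.5175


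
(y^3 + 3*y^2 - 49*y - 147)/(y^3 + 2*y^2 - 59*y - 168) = (y - 7)/(y - 8)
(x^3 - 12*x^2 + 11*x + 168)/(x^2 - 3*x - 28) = (x^2 - 5*x - 24)/(x + 4)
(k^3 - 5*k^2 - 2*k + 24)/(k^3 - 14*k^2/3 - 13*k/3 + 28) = 3*(k + 2)/(3*k + 7)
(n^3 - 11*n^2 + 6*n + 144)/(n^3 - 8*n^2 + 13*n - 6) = (n^2 - 5*n - 24)/(n^2 - 2*n + 1)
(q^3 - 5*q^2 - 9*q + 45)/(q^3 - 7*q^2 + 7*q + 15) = (q + 3)/(q + 1)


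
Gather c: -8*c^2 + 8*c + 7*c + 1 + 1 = -8*c^2 + 15*c + 2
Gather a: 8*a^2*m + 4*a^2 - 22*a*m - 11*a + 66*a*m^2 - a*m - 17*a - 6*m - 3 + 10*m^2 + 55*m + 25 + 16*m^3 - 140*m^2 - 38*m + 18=a^2*(8*m + 4) + a*(66*m^2 - 23*m - 28) + 16*m^3 - 130*m^2 + 11*m + 40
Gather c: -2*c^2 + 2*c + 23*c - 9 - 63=-2*c^2 + 25*c - 72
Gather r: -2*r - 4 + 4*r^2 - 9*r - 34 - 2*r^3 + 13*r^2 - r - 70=-2*r^3 + 17*r^2 - 12*r - 108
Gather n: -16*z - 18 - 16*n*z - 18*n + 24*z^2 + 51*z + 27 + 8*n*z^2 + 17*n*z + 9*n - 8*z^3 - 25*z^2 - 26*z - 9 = n*(8*z^2 + z - 9) - 8*z^3 - z^2 + 9*z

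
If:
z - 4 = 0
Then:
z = 4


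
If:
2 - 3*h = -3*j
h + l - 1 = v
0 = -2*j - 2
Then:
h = -1/3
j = -1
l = v + 4/3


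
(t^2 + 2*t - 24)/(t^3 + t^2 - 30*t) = (t - 4)/(t*(t - 5))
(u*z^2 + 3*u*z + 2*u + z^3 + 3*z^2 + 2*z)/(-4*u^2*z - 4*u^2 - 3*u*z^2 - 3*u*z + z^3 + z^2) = (z + 2)/(-4*u + z)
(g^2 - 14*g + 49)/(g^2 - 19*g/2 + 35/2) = 2*(g - 7)/(2*g - 5)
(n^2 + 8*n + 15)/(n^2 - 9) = (n + 5)/(n - 3)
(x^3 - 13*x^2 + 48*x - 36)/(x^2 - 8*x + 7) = (x^2 - 12*x + 36)/(x - 7)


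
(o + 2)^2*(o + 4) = o^3 + 8*o^2 + 20*o + 16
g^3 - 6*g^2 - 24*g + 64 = (g - 8)*(g - 2)*(g + 4)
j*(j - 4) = j^2 - 4*j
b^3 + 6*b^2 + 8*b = b*(b + 2)*(b + 4)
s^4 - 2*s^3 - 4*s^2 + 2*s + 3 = (s - 3)*(s - 1)*(s + 1)^2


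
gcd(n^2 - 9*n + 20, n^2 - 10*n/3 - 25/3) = n - 5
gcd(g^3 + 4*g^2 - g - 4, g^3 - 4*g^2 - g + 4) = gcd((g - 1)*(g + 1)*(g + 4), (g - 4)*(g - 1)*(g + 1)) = g^2 - 1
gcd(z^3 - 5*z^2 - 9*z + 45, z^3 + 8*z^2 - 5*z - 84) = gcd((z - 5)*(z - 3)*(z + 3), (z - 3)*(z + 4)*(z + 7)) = z - 3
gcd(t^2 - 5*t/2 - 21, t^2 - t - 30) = t - 6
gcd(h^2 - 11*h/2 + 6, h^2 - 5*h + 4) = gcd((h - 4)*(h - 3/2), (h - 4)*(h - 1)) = h - 4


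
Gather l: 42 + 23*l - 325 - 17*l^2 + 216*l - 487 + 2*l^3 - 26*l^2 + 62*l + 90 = 2*l^3 - 43*l^2 + 301*l - 680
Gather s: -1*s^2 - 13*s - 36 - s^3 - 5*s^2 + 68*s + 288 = -s^3 - 6*s^2 + 55*s + 252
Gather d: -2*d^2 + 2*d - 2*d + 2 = 2 - 2*d^2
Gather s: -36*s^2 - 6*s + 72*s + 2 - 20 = -36*s^2 + 66*s - 18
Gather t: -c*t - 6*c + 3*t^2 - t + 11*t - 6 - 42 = -6*c + 3*t^2 + t*(10 - c) - 48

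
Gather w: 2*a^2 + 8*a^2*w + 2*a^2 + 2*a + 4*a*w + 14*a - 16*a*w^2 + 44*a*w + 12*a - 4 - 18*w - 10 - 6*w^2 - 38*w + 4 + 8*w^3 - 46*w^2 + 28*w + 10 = 4*a^2 + 28*a + 8*w^3 + w^2*(-16*a - 52) + w*(8*a^2 + 48*a - 28)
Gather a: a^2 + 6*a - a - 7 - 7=a^2 + 5*a - 14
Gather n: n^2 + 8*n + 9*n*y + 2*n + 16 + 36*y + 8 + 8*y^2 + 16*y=n^2 + n*(9*y + 10) + 8*y^2 + 52*y + 24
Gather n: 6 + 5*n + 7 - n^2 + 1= -n^2 + 5*n + 14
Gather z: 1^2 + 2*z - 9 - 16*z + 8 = -14*z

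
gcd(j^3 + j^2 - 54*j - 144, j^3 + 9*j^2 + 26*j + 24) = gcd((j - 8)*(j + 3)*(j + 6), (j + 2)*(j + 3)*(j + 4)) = j + 3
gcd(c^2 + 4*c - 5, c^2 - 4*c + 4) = 1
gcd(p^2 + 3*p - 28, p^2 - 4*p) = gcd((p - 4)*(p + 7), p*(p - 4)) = p - 4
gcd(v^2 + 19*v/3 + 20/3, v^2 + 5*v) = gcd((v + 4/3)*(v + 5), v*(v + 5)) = v + 5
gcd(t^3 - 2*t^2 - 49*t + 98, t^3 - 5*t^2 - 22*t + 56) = t^2 - 9*t + 14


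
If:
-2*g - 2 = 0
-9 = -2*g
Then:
No Solution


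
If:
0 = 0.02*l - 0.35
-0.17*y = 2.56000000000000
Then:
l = 17.50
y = -15.06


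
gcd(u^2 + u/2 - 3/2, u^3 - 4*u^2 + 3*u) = u - 1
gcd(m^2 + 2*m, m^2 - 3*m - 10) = m + 2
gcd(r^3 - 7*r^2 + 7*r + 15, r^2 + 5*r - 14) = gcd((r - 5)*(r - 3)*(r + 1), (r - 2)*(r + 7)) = 1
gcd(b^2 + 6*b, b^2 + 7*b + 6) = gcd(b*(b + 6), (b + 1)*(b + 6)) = b + 6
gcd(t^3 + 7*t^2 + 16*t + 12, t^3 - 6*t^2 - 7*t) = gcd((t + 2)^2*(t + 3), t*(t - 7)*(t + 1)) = 1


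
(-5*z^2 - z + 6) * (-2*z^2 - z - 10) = 10*z^4 + 7*z^3 + 39*z^2 + 4*z - 60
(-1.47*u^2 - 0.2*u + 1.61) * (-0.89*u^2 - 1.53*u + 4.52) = 1.3083*u^4 + 2.4271*u^3 - 7.7713*u^2 - 3.3673*u + 7.2772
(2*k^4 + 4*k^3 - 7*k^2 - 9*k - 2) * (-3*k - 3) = -6*k^5 - 18*k^4 + 9*k^3 + 48*k^2 + 33*k + 6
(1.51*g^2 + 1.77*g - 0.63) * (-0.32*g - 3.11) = -0.4832*g^3 - 5.2625*g^2 - 5.3031*g + 1.9593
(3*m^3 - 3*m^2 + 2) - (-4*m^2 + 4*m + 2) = 3*m^3 + m^2 - 4*m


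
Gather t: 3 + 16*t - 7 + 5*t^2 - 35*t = 5*t^2 - 19*t - 4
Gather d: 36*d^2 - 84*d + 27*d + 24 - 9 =36*d^2 - 57*d + 15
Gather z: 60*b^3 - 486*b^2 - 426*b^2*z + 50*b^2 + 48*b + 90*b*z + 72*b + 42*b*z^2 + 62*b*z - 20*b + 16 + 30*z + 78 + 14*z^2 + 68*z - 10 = 60*b^3 - 436*b^2 + 100*b + z^2*(42*b + 14) + z*(-426*b^2 + 152*b + 98) + 84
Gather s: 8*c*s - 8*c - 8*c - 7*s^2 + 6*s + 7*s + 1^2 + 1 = -16*c - 7*s^2 + s*(8*c + 13) + 2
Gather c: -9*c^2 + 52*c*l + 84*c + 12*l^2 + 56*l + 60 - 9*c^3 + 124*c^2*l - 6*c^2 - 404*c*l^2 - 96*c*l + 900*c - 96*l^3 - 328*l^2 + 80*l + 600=-9*c^3 + c^2*(124*l - 15) + c*(-404*l^2 - 44*l + 984) - 96*l^3 - 316*l^2 + 136*l + 660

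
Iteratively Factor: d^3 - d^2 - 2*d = (d + 1)*(d^2 - 2*d) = d*(d + 1)*(d - 2)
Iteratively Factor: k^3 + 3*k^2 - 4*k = (k + 4)*(k^2 - k) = (k - 1)*(k + 4)*(k)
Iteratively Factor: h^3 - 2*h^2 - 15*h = (h + 3)*(h^2 - 5*h) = h*(h + 3)*(h - 5)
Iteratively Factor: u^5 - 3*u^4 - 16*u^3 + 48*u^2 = (u)*(u^4 - 3*u^3 - 16*u^2 + 48*u) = u^2*(u^3 - 3*u^2 - 16*u + 48) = u^2*(u - 4)*(u^2 + u - 12) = u^2*(u - 4)*(u - 3)*(u + 4)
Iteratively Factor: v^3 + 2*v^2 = (v + 2)*(v^2) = v*(v + 2)*(v)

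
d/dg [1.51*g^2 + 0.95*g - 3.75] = 3.02*g + 0.95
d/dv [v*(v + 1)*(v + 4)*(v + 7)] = 4*v^3 + 36*v^2 + 78*v + 28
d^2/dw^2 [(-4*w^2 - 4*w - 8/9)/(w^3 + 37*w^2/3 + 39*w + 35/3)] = 8*(-3*w^3 - 6*w^2 + 243*w + 1042)/(3*(w^6 + 36*w^5 + 537*w^4 + 4248*w^3 + 18795*w^2 + 44100*w + 42875))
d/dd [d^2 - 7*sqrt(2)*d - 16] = 2*d - 7*sqrt(2)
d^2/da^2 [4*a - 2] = 0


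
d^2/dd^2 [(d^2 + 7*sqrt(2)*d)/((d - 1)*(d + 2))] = 2*(-d^3 + 7*sqrt(2)*d^3 + 6*d^2 + 42*sqrt(2)*d + 4 + 14*sqrt(2))/(d^6 + 3*d^5 - 3*d^4 - 11*d^3 + 6*d^2 + 12*d - 8)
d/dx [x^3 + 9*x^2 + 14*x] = 3*x^2 + 18*x + 14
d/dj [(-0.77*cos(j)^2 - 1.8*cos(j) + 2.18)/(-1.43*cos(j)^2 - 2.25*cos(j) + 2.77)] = (0.8415*cos(j)^2 - 1.969*cos(j) + 0.0809999999999995)*sin(j)/(2.0449*cos(j)^4 + 6.435*cos(j)^3 - 2.8597*cos(j)^2 - 12.465*cos(j) + 7.6729)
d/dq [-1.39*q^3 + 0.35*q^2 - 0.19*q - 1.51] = -4.17*q^2 + 0.7*q - 0.19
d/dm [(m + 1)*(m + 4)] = 2*m + 5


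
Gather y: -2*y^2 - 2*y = -2*y^2 - 2*y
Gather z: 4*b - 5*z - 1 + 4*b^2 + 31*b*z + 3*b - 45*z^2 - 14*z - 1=4*b^2 + 7*b - 45*z^2 + z*(31*b - 19) - 2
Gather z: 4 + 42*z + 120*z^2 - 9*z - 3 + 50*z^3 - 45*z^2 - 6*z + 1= 50*z^3 + 75*z^2 + 27*z + 2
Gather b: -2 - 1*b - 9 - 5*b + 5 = -6*b - 6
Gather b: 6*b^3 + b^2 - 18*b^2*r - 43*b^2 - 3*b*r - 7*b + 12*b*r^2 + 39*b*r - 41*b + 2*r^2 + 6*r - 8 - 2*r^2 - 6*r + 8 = 6*b^3 + b^2*(-18*r - 42) + b*(12*r^2 + 36*r - 48)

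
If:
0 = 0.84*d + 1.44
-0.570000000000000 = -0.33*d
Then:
No Solution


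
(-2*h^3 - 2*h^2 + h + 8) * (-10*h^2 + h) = 20*h^5 + 18*h^4 - 12*h^3 - 79*h^2 + 8*h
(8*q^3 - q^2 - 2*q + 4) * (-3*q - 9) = -24*q^4 - 69*q^3 + 15*q^2 + 6*q - 36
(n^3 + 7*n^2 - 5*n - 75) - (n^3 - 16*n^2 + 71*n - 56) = 23*n^2 - 76*n - 19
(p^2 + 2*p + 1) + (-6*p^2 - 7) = -5*p^2 + 2*p - 6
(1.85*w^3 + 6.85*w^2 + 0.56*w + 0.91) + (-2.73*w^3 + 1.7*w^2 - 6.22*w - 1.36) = -0.88*w^3 + 8.55*w^2 - 5.66*w - 0.45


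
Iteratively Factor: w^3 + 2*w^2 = (w + 2)*(w^2) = w*(w + 2)*(w)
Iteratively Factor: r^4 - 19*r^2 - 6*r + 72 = (r + 3)*(r^3 - 3*r^2 - 10*r + 24) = (r - 2)*(r + 3)*(r^2 - r - 12) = (r - 4)*(r - 2)*(r + 3)*(r + 3)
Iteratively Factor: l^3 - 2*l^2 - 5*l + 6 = (l - 3)*(l^2 + l - 2) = (l - 3)*(l - 1)*(l + 2)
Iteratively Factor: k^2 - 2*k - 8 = (k - 4)*(k + 2)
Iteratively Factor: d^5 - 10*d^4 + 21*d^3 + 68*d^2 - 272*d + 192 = (d + 3)*(d^4 - 13*d^3 + 60*d^2 - 112*d + 64) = (d - 1)*(d + 3)*(d^3 - 12*d^2 + 48*d - 64) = (d - 4)*(d - 1)*(d + 3)*(d^2 - 8*d + 16) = (d - 4)^2*(d - 1)*(d + 3)*(d - 4)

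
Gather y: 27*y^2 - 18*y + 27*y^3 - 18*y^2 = 27*y^3 + 9*y^2 - 18*y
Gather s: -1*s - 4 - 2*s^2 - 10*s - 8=-2*s^2 - 11*s - 12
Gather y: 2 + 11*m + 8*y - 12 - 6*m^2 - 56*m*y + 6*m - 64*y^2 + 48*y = -6*m^2 + 17*m - 64*y^2 + y*(56 - 56*m) - 10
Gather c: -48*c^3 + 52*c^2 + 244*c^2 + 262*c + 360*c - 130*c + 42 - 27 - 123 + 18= -48*c^3 + 296*c^2 + 492*c - 90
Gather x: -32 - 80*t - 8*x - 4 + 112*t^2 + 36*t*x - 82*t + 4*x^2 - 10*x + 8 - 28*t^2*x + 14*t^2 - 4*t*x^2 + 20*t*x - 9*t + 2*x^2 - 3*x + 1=126*t^2 - 171*t + x^2*(6 - 4*t) + x*(-28*t^2 + 56*t - 21) - 27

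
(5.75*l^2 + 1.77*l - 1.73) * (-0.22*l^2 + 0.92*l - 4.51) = -1.265*l^4 + 4.9006*l^3 - 23.9235*l^2 - 9.5743*l + 7.8023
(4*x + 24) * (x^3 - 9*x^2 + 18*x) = 4*x^4 - 12*x^3 - 144*x^2 + 432*x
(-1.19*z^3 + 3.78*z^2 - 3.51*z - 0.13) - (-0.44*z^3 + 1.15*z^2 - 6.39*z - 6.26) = -0.75*z^3 + 2.63*z^2 + 2.88*z + 6.13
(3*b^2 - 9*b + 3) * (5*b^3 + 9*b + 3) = 15*b^5 - 45*b^4 + 42*b^3 - 72*b^2 + 9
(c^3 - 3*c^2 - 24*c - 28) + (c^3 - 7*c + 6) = 2*c^3 - 3*c^2 - 31*c - 22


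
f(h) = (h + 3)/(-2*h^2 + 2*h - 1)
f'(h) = (h + 3)*(4*h - 2)/(-2*h^2 + 2*h - 1)^2 + 1/(-2*h^2 + 2*h - 1) = (2*h^2 + 12*h - 7)/(4*h^4 - 8*h^3 + 8*h^2 - 4*h + 1)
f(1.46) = -1.90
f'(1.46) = 2.69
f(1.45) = -1.93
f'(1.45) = 2.75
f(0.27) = -5.40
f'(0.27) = -9.85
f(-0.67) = -0.72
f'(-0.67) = -1.35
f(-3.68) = 0.02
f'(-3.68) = -0.02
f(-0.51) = -0.98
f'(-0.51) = -1.95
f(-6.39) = 0.04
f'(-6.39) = -0.00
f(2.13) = -0.88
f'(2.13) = 0.82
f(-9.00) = 0.03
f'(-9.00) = 0.00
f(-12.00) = 0.03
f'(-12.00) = 0.00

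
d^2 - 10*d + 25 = (d - 5)^2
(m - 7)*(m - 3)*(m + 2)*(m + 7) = m^4 - m^3 - 55*m^2 + 49*m + 294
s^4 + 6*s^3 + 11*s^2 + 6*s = s*(s + 1)*(s + 2)*(s + 3)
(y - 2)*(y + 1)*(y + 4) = y^3 + 3*y^2 - 6*y - 8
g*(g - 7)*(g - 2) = g^3 - 9*g^2 + 14*g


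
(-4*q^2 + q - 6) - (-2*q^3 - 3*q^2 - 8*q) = 2*q^3 - q^2 + 9*q - 6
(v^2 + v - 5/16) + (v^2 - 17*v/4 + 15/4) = 2*v^2 - 13*v/4 + 55/16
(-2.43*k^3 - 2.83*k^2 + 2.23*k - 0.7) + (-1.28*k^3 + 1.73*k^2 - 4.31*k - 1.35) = -3.71*k^3 - 1.1*k^2 - 2.08*k - 2.05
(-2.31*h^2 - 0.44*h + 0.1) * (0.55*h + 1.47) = -1.2705*h^3 - 3.6377*h^2 - 0.5918*h + 0.147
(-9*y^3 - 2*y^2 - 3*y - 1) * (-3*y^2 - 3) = 27*y^5 + 6*y^4 + 36*y^3 + 9*y^2 + 9*y + 3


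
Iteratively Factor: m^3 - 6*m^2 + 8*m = (m - 2)*(m^2 - 4*m) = m*(m - 2)*(m - 4)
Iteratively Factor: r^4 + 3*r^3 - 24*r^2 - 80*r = (r)*(r^3 + 3*r^2 - 24*r - 80) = r*(r + 4)*(r^2 - r - 20) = r*(r + 4)^2*(r - 5)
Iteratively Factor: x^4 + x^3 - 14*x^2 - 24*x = (x)*(x^3 + x^2 - 14*x - 24) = x*(x - 4)*(x^2 + 5*x + 6) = x*(x - 4)*(x + 2)*(x + 3)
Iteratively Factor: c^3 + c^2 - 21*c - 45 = (c + 3)*(c^2 - 2*c - 15) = (c - 5)*(c + 3)*(c + 3)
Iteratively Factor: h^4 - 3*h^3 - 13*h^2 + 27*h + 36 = (h + 1)*(h^3 - 4*h^2 - 9*h + 36) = (h - 3)*(h + 1)*(h^2 - h - 12) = (h - 3)*(h + 1)*(h + 3)*(h - 4)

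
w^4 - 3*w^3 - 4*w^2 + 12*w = w*(w - 3)*(w - 2)*(w + 2)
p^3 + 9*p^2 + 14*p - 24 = (p - 1)*(p + 4)*(p + 6)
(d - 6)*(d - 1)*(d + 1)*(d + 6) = d^4 - 37*d^2 + 36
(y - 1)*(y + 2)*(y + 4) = y^3 + 5*y^2 + 2*y - 8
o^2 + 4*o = o*(o + 4)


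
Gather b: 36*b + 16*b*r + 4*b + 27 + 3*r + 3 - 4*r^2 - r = b*(16*r + 40) - 4*r^2 + 2*r + 30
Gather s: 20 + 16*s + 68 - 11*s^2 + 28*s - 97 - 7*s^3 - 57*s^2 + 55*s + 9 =-7*s^3 - 68*s^2 + 99*s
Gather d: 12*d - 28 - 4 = 12*d - 32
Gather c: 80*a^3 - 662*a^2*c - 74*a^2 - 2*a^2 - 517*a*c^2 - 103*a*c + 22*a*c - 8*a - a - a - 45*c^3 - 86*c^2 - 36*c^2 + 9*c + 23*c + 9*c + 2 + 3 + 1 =80*a^3 - 76*a^2 - 10*a - 45*c^3 + c^2*(-517*a - 122) + c*(-662*a^2 - 81*a + 41) + 6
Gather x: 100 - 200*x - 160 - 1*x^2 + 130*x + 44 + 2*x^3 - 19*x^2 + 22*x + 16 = 2*x^3 - 20*x^2 - 48*x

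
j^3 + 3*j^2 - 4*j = j*(j - 1)*(j + 4)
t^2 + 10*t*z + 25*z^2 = (t + 5*z)^2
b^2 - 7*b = b*(b - 7)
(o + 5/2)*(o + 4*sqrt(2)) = o^2 + 5*o/2 + 4*sqrt(2)*o + 10*sqrt(2)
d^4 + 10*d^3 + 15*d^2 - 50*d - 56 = (d - 2)*(d + 1)*(d + 4)*(d + 7)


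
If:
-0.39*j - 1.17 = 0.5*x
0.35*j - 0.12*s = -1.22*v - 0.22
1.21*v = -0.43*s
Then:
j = -1.28205128205128*x - 3.0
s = -0.810613194907014*x - 1.499402806808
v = 0.288069151909104*x + 0.532845625559869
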